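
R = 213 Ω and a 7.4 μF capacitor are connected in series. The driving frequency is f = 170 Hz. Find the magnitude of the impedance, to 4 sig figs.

ω = 2πf = 1068 rad/s
X_C = 1/(ωC) = 126.5 Ω
Z = 213.0 − j126.5 Ω
|Z| = √(213.0² + 126.5²) = 247.7 Ω

247.7 Ω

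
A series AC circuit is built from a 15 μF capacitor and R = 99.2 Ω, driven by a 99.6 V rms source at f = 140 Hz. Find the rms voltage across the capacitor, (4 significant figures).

ω = 2πf = 879.6 rad/s
X_C = 1/(ωC) = 75.79 Ω
Z = 99.20 − j75.79 Ω
|Z| = √(99.20² + 75.79²) = 124.8 Ω
I = V/|Z| = 797.8 mA
V_C = I·|Z_C| = 0.7978 × 75.79 = 60.47 V

60.47 V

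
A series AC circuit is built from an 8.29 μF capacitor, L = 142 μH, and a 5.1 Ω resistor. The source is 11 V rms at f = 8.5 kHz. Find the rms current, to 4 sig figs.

1.492 A

ω = 2πf = 53410 rad/s
X_L = ωL = 7.584 Ω
X_C = 1/(ωC) = 2.259 Ω
Net reactance X = X_L − X_C = 5.325 Ω
Z = 5.100 + j5.325 Ω
|Z| = √(5.100² + 5.325²) = 7.373 Ω
I = V/|Z| = 11/7.373 = 1.492 A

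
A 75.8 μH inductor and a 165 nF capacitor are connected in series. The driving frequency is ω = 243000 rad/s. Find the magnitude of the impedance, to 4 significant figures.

X_L = ωL = 18.42 Ω
X_C = 1/(ωC) = 24.94 Ω
Net reactance X = X_L − X_C = -6.521 Ω
Z = − j6.521 Ω
|Z| = √(0² + 6.521²) = 6.521 Ω

6.521 Ω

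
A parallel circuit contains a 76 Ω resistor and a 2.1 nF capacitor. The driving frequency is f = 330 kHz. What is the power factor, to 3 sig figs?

ω = 2πf = 2.073e+06 rad/s
X_C = 1/(ωC) = 230 Ω
Parallel: admittances add. Y = 1/R + jωC
Y = (0.0132 + j0.00435) S
|Y| = 0.0139 S → |Z| = 1/|Y| = 72.2 Ω, ∠Z = −∠Y = -18.3°
cos φ = cos(-18.3°) = 0.949

0.949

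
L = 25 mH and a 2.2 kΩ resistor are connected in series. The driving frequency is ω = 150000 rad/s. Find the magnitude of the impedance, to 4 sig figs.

X_L = ωL = 3750 Ω
Z = 2200 + j3750 Ω
|Z| = √(2200² + 3750²) = 4348 Ω

4348 Ω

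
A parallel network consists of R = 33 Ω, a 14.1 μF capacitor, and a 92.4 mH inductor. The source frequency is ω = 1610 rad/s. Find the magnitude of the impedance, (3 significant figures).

29.2 Ω

X_L = ωL = 149 Ω
X_C = 1/(ωC) = 44.1 Ω
Parallel: admittances add. Y = 1/R + 1/(jωL) + jωC
Y = (0.0303 + j0.0160) S
|Y| = 0.0343 S → |Z| = 1/|Y| = 29.2 Ω, ∠Z = −∠Y = -27.8°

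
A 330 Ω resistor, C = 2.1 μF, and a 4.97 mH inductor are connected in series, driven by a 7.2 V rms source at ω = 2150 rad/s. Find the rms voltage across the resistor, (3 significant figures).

6.07 V

X_L = ωL = 10.7 Ω
X_C = 1/(ωC) = 221 Ω
Net reactance X = X_L − X_C = -211 Ω
Z = 330 − j211 Ω
|Z| = √(330² + 211²) = 392 Ω
I = V/|Z| = 18.4 mA
V_R = I·|Z_R| = 0.0184 × 330 = 6.07 V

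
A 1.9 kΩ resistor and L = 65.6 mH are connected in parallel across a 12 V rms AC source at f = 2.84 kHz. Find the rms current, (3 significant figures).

12.0 mA

ω = 2πf = 17840 rad/s
X_L = ωL = 1170 Ω
Parallel: admittances add. Y = 1/R + 1/(jωL)
Y = (0.000526 − j0.000854) S
|Y| = 0.00100 S → |Z| = 1/|Y| = 997 Ω, ∠Z = −∠Y = 58.4°
I = V/|Z| = 12/997 = 12.0 mA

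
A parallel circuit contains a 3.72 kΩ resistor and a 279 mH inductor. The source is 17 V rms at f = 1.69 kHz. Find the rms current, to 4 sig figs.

7.336 mA

ω = 2πf = 10620 rad/s
X_L = ωL = 2963 Ω
Parallel: admittances add. Y = 1/R + 1/(jωL)
Y = (0.0002688 − j0.0003375) S
|Y| = 0.0004315 S → |Z| = 1/|Y| = 2317 Ω, ∠Z = −∠Y = 51.47°
I = V/|Z| = 17/2317 = 7.336 mA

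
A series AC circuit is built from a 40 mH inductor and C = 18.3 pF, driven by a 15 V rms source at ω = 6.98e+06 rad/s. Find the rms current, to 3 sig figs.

55.3 μA

X_L = ωL = 279000 Ω
X_C = 1/(ωC) = 7830 Ω
Net reactance X = X_L − X_C = 271000 Ω
Z = j271000 Ω
|Z| = √(0² + 271000²) = 271000 Ω
I = V/|Z| = 15/271000 = 55.3 μA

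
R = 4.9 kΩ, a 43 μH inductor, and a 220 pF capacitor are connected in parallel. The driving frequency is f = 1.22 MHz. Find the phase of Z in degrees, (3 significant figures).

ω = 2πf = 7.665e+06 rad/s
X_L = ωL = 330 Ω
X_C = 1/(ωC) = 593 Ω
Parallel: admittances add. Y = 1/R + 1/(jωL) + jωC
Y = (0.000204 − j0.00135) S
|Y| = 0.00136 S → |Z| = 1/|Y| = 734 Ω, ∠Z = −∠Y = 81.4°

81.4°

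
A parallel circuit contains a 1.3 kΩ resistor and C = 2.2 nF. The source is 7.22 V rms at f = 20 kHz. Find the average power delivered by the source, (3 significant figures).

ω = 2πf = 125700 rad/s
X_C = 1/(ωC) = 3620 Ω
Parallel: admittances add. Y = 1/R + jωC
Y = (0.000769 + j0.000276) S
|Y| = 0.000817 S → |Z| = 1/|Y| = 1220 Ω, ∠Z = −∠Y = -19.8°
I = V/|Z| = 5.90 mA
P = VI cos φ = 7.22 × 0.00590 × cos(-19.8°) = 40.1 mW

40.1 mW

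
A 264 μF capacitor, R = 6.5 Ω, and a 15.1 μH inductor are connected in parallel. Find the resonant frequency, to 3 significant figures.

2.52 kHz

ω₀ = 1/√(LC) = 1/√(1.51e-05 × 0.000264) = 15840 rad/s
f₀ = ω₀/(2π) = 2.52 kHz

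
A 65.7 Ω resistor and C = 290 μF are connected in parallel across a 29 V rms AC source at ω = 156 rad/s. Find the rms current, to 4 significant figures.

1.384 A

X_C = 1/(ωC) = 22.10 Ω
Parallel: admittances add. Y = 1/R + jωC
Y = (0.01522 + j0.04524) S
|Y| = 0.04773 S → |Z| = 1/|Y| = 20.95 Ω, ∠Z = −∠Y = -71.40°
I = V/|Z| = 29/20.95 = 1.384 A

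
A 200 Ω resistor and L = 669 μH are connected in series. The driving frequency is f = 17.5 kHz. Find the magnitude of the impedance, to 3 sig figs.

213 Ω

ω = 2πf = 110000 rad/s
X_L = ωL = 73.6 Ω
Z = 200 + j73.6 Ω
|Z| = √(200² + 73.6²) = 213 Ω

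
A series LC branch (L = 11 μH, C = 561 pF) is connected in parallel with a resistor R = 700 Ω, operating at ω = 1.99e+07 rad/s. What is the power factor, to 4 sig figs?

X_L = ωL = 218.9 Ω
X_C = 1/(ωC) = 89.57 Ω
Branch 1: Z₁ = R = 700.0 Ω
Branch 2 (series LC): Z₂ = j(X_L − X_C) = j129.3 Ω
Parallel: Z = Z₁Z₂/(Z₁+Z₂), |Z| = 127.2 Ω, ∠Z = 79.53°
cos φ = cos(79.53°) = 0.1817

0.1817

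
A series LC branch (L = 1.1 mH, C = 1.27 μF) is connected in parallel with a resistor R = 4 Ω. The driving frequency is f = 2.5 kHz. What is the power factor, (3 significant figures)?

0.993

ω = 2πf = 15710 rad/s
X_L = ωL = 17.3 Ω
X_C = 1/(ωC) = 50.1 Ω
Branch 1: Z₁ = R = 4.00 Ω
Branch 2 (series LC): Z₂ = j(X_L − X_C) = −j32.8 Ω
Parallel: Z = Z₁Z₂/(Z₁+Z₂), |Z| = 3.97 Ω, ∠Z = -6.94°
cos φ = cos(-6.94°) = 0.993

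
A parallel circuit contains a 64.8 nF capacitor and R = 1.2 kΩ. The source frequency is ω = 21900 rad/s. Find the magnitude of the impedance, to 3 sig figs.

X_C = 1/(ωC) = 705 Ω
Parallel: admittances add. Y = 1/R + jωC
Y = (0.000833 + j0.00142) S
|Y| = 0.00165 S → |Z| = 1/|Y| = 608 Ω, ∠Z = −∠Y = -59.6°

608 Ω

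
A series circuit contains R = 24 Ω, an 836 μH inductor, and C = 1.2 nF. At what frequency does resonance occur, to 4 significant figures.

158.9 kHz

ω₀ = 1/√(LC) = 1/√(0.000836 × 1.2e-09) = 998400 rad/s
f₀ = ω₀/(2π) = 158.9 kHz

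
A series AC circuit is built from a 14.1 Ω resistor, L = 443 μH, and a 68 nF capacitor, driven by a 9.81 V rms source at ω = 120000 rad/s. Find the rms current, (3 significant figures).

139 mA

X_L = ωL = 53.2 Ω
X_C = 1/(ωC) = 123 Ω
Net reactance X = X_L − X_C = -69.4 Ω
Z = 14.1 − j69.4 Ω
|Z| = √(14.1² + 69.4²) = 70.8 Ω
I = V/|Z| = 9.81/70.8 = 139 mA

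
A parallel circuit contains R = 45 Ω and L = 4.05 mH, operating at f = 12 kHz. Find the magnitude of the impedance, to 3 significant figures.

ω = 2πf = 75400 rad/s
X_L = ωL = 305 Ω
Parallel: admittances add. Y = 1/R + 1/(jωL)
Y = (0.0222 − j0.00327) S
|Y| = 0.0225 S → |Z| = 1/|Y| = 44.5 Ω, ∠Z = −∠Y = 8.38°

44.5 Ω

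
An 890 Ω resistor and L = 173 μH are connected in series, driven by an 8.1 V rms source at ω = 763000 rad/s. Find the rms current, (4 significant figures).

9.003 mA

X_L = ωL = 132.0 Ω
Z = 890.0 + j132.0 Ω
|Z| = √(890.0² + 132.0²) = 899.7 Ω
I = V/|Z| = 8.1/899.7 = 9.003 mA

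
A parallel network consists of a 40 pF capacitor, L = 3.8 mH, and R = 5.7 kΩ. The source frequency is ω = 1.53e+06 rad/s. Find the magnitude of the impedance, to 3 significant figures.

X_L = ωL = 5810 Ω
X_C = 1/(ωC) = 16300 Ω
Parallel: admittances add. Y = 1/R + 1/(jωL) + jωC
Y = (0.000175 − j0.000111) S
|Y| = 0.000207 S → |Z| = 1/|Y| = 4820 Ω, ∠Z = −∠Y = 32.3°

4820 Ω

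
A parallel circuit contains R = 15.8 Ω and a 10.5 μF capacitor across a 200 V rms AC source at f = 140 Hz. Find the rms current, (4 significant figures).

ω = 2πf = 879.6 rad/s
X_C = 1/(ωC) = 108.3 Ω
Parallel: admittances add. Y = 1/R + jωC
Y = (0.06329 + j0.009236) S
|Y| = 0.06396 S → |Z| = 1/|Y| = 15.63 Ω, ∠Z = −∠Y = -8.303°
I = V/|Z| = 200/15.63 = 12.79 A

12.79 A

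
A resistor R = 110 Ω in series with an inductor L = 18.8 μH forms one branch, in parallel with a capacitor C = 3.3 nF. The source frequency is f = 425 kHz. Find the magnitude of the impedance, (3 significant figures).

108 Ω

ω = 2πf = 2.67e+06 rad/s
X_L = ωL = 50.2 Ω
X_C = 1/(ωC) = 113 Ω
Branch 1 (R+jX_L): Z₁ = 110 + j50.2 Ω, |Z₁| = 121 Ω
Branch 2 (−jX_C): Z₂ = −j113 Ω
Parallel: Z = Z₁Z₂/(Z₁+Z₂), |Z| = 108 Ω, ∠Z = -35.6°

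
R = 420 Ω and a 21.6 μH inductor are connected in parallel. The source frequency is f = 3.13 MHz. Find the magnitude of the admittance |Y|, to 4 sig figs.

3.348 mS

ω = 2πf = 1.967e+07 rad/s
X_L = ωL = 424.8 Ω
Parallel: admittances add. Y = 1/R + 1/(jωL)
Y = (0.002381 − j0.002354) S
|Y| = 0.003348 S → |Z| = 1/|Y| = 298.7 Ω, ∠Z = −∠Y = 44.67°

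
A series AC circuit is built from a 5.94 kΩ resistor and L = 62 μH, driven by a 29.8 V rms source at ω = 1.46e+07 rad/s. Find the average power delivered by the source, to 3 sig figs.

X_L = ωL = 905 Ω
Z = 5940 + j905 Ω
|Z| = √(5940² + 905²) = 6010 Ω
∠Z = arctan(905/5940) = 8.66°
I = V/|Z| = 4.96 mA
P = VI cos φ = 29.8 × 0.00496 × cos(8.66°) = 146 mW

146 mW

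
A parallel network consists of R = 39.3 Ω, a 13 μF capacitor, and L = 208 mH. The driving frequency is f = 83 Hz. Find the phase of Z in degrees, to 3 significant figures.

ω = 2πf = 521.5 rad/s
X_L = ωL = 108 Ω
X_C = 1/(ωC) = 148 Ω
Parallel: admittances add. Y = 1/R + 1/(jωL) + jωC
Y = (0.0254 − j0.00244) S
|Y| = 0.0256 S → |Z| = 1/|Y| = 39.1 Ω, ∠Z = −∠Y = 5.48°

5.48°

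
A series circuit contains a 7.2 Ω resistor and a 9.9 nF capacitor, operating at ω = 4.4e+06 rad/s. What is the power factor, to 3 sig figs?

X_C = 1/(ωC) = 23.0 Ω
Z = 7.20 − j23.0 Ω
|Z| = √(7.20² + 23.0²) = 24.1 Ω
∠Z = arctan(-23.0/7.20) = -72.6°
cos φ = cos(-72.6°) = 0.299

0.299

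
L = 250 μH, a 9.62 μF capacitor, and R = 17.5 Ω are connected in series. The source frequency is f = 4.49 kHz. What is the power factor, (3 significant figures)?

0.982

ω = 2πf = 28210 rad/s
X_L = ωL = 7.05 Ω
X_C = 1/(ωC) = 3.68 Ω
Net reactance X = X_L − X_C = 3.37 Ω
Z = 17.5 + j3.37 Ω
|Z| = √(17.5² + 3.37²) = 17.8 Ω
∠Z = arctan(3.37/17.5) = 10.9°
cos φ = cos(10.9°) = 0.982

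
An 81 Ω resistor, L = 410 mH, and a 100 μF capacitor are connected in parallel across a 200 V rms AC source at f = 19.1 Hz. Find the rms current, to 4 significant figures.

2.978 A

ω = 2πf = 120.0 rad/s
X_L = ωL = 49.20 Ω
X_C = 1/(ωC) = 83.33 Ω
Parallel: admittances add. Y = 1/R + 1/(jωL) + jωC
Y = (0.01235 − j0.008323) S
|Y| = 0.01489 S → |Z| = 1/|Y| = 67.16 Ω, ∠Z = −∠Y = 33.99°
I = V/|Z| = 200/67.16 = 2.978 A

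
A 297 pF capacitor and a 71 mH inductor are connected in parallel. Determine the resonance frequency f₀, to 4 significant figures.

ω₀ = 1/√(LC) = 1/√(0.071 × 2.97e-10) = 217800 rad/s
f₀ = ω₀/(2π) = 34.66 kHz

34.66 kHz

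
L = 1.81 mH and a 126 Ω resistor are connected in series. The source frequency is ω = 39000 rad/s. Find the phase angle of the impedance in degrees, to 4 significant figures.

29.26°

X_L = ωL = 70.59 Ω
Z = 126.0 + j70.59 Ω
|Z| = √(126.0² + 70.59²) = 144.4 Ω
∠Z = arctan(70.59/126.0) = 29.26°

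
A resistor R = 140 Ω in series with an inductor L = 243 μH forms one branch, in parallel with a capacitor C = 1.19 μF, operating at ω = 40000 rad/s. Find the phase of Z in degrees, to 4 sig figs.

X_L = ωL = 9.720 Ω
X_C = 1/(ωC) = 21.01 Ω
Branch 1 (R+jX_L): Z₁ = 140.0 + j9.720 Ω, |Z₁| = 140.3 Ω
Branch 2 (−jX_C): Z₂ = −j21.01 Ω
Parallel: Z = Z₁Z₂/(Z₁+Z₂), |Z| = 20.99 Ω, ∠Z = -81.42°

-81.42°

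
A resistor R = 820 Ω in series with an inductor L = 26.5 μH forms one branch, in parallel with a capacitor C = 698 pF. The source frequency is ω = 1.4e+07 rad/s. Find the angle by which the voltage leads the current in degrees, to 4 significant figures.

X_L = ωL = 371.0 Ω
X_C = 1/(ωC) = 102.3 Ω
Branch 1 (R+jX_L): Z₁ = 820.0 + j371.0 Ω, |Z₁| = 900.0 Ω
Branch 2 (−jX_C): Z₂ = −j102.3 Ω
Parallel: Z = Z₁Z₂/(Z₁+Z₂), |Z| = 106.7 Ω, ∠Z = -83.80°

-83.80°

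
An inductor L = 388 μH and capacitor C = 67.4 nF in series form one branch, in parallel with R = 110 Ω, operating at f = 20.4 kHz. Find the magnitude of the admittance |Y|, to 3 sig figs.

17.7 mS

ω = 2πf = 128200 rad/s
X_L = ωL = 49.7 Ω
X_C = 1/(ωC) = 116 Ω
Branch 1: Z₁ = R = 110 Ω
Branch 2 (series LC): Z₂ = j(X_L − X_C) = −j66.0 Ω
Parallel: Z = Z₁Z₂/(Z₁+Z₂), |Z| = 56.6 Ω, ∠Z = -59.0°
|Y| = 1/|Z| = 17.7 mS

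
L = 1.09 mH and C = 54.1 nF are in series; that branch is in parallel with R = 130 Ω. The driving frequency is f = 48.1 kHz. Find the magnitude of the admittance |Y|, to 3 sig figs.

ω = 2πf = 302200 rad/s
X_L = ωL = 329 Ω
X_C = 1/(ωC) = 61.2 Ω
Branch 1: Z₁ = R = 130 Ω
Branch 2 (series LC): Z₂ = j(X_L − X_C) = j268 Ω
Parallel: Z = Z₁Z₂/(Z₁+Z₂), |Z| = 117 Ω, ∠Z = 25.9°
|Y| = 1/|Z| = 8.55 mS

8.55 mS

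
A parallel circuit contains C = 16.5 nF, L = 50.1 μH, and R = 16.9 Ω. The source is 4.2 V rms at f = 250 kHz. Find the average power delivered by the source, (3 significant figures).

ω = 2πf = 1.571e+06 rad/s
X_L = ωL = 78.7 Ω
X_C = 1/(ωC) = 38.6 Ω
Parallel: admittances add. Y = 1/R + 1/(jωL) + jωC
Y = (0.0592 + j0.0132) S
|Y| = 0.0606 S → |Z| = 1/|Y| = 16.5 Ω, ∠Z = −∠Y = -12.6°
I = V/|Z| = 255 mA
P = VI cos φ = 4.2 × 0.255 × cos(-12.6°) = 1.04 W

1.04 W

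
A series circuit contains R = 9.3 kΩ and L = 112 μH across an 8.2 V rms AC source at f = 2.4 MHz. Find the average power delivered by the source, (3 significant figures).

ω = 2πf = 1.508e+07 rad/s
X_L = ωL = 1690 Ω
Z = 9300 + j1690 Ω
|Z| = √(9300² + 1690²) = 9450 Ω
∠Z = arctan(1690/9300) = 10.3°
I = V/|Z| = 868 μA
P = VI cos φ = 8.2 × 0.000868 × cos(10.3°) = 7.00 mW

7.00 mW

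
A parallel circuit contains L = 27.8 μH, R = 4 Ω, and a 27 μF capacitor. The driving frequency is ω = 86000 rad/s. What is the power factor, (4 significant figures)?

X_L = ωL = 2.391 Ω
X_C = 1/(ωC) = 0.4307 Ω
Parallel: admittances add. Y = 1/R + 1/(jωL) + jωC
Y = (0.2500 + j1.904) S
|Y| = 1.920 S → |Z| = 1/|Y| = 0.5208 Ω, ∠Z = −∠Y = -82.52°
cos φ = cos(-82.52°) = 0.1302

0.1302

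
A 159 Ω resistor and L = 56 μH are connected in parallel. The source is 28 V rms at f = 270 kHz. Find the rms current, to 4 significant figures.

ω = 2πf = 1.696e+06 rad/s
X_L = ωL = 95.00 Ω
Parallel: admittances add. Y = 1/R + 1/(jωL)
Y = (0.006289 − j0.01053) S
|Y| = 0.01226 S → |Z| = 1/|Y| = 81.55 Ω, ∠Z = −∠Y = 59.14°
I = V/|Z| = 28/81.55 = 343.3 mA

343.3 mA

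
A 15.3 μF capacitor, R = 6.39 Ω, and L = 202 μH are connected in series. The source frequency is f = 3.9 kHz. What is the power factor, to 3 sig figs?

ω = 2πf = 24500 rad/s
X_L = ωL = 4.95 Ω
X_C = 1/(ωC) = 2.67 Ω
Net reactance X = X_L − X_C = 2.28 Ω
Z = 6.39 + j2.28 Ω
|Z| = √(6.39² + 2.28²) = 6.79 Ω
∠Z = arctan(2.28/6.39) = 19.7°
cos φ = cos(19.7°) = 0.942

0.942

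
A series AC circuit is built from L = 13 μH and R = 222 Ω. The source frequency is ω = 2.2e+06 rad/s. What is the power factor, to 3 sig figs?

0.992

X_L = ωL = 28.6 Ω
Z = 222 + j28.6 Ω
|Z| = √(222² + 28.6²) = 224 Ω
∠Z = arctan(28.6/222) = 7.34°
cos φ = cos(7.34°) = 0.992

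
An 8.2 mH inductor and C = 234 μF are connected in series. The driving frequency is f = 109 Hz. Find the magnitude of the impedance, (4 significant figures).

0.6240 Ω

ω = 2πf = 684.9 rad/s
X_L = ωL = 5.616 Ω
X_C = 1/(ωC) = 6.240 Ω
Net reactance X = X_L − X_C = -0.6240 Ω
Z = − j0.6240 Ω
|Z| = √(0² + 0.6240²) = 0.6240 Ω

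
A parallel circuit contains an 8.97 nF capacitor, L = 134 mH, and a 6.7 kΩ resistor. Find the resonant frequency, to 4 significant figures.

ω₀ = 1/√(LC) = 1/√(0.134 × 8.97e-09) = 28840 rad/s
f₀ = ω₀/(2π) = 4.591 kHz

4.591 kHz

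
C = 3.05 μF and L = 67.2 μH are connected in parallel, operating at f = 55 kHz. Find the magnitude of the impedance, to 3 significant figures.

ω = 2πf = 345600 rad/s
X_L = ωL = 23.2 Ω
X_C = 1/(ωC) = 0.949 Ω
Parallel: admittances add. Y = 1/(jωL) + jωC
Y = (0 + j1.01) S
|Y| = 1.01 S → |Z| = 1/|Y| = 0.989 Ω, ∠Z = −∠Y = -90.0°

0.989 Ω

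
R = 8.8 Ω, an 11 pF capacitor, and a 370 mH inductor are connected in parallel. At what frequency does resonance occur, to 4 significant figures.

ω₀ = 1/√(LC) = 1/√(0.37 × 1.1e-11) = 495700 rad/s
f₀ = ω₀/(2π) = 78.89 kHz

78.89 kHz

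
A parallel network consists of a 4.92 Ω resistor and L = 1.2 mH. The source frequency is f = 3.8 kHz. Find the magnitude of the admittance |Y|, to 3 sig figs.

206 mS

ω = 2πf = 23880 rad/s
X_L = ωL = 28.7 Ω
Parallel: admittances add. Y = 1/R + 1/(jωL)
Y = (0.203 − j0.0349) S
|Y| = 0.206 S → |Z| = 1/|Y| = 4.85 Ω, ∠Z = −∠Y = 9.74°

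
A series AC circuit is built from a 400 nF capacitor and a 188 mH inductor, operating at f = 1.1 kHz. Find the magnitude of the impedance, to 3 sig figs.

ω = 2πf = 6912 rad/s
X_L = ωL = 1300 Ω
X_C = 1/(ωC) = 362 Ω
Net reactance X = X_L − X_C = 938 Ω
Z = j938 Ω
|Z| = √(0² + 938²) = 938 Ω

938 Ω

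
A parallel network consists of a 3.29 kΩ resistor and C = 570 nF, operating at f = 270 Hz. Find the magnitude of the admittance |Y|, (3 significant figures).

ω = 2πf = 1696 rad/s
X_C = 1/(ωC) = 1030 Ω
Parallel: admittances add. Y = 1/R + jωC
Y = (0.000304 + j0.000967) S
|Y| = 0.00101 S → |Z| = 1/|Y| = 987 Ω, ∠Z = −∠Y = -72.6°

1.01 mS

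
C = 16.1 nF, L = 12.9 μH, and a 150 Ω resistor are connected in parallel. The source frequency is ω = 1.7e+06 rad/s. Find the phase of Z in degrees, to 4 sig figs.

69.91°

X_L = ωL = 21.93 Ω
X_C = 1/(ωC) = 36.54 Ω
Parallel: admittances add. Y = 1/R + 1/(jωL) + jωC
Y = (0.006667 − j0.01823) S
|Y| = 0.01941 S → |Z| = 1/|Y| = 51.52 Ω, ∠Z = −∠Y = 69.91°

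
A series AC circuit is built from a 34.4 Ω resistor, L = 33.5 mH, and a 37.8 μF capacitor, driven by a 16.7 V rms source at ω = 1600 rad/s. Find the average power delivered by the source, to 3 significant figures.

X_L = ωL = 53.6 Ω
X_C = 1/(ωC) = 16.5 Ω
Net reactance X = X_L − X_C = 37.1 Ω
Z = 34.4 + j37.1 Ω
|Z| = √(34.4² + 37.1²) = 50.6 Ω
∠Z = arctan(37.1/34.4) = 47.1°
I = V/|Z| = 330 mA
P = VI cos φ = 16.7 × 0.330 × cos(47.1°) = 3.75 W

3.75 W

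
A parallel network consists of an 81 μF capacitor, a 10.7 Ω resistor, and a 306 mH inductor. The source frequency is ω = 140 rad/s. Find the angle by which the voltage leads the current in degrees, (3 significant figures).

X_L = ωL = 42.8 Ω
X_C = 1/(ωC) = 88.2 Ω
Parallel: admittances add. Y = 1/R + 1/(jωL) + jωC
Y = (0.0935 − j0.0120) S
|Y| = 0.0942 S → |Z| = 1/|Y| = 10.6 Ω, ∠Z = −∠Y = 7.32°

7.32°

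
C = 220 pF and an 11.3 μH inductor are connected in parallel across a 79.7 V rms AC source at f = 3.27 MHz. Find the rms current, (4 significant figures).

ω = 2πf = 2.055e+07 rad/s
X_L = ωL = 232.2 Ω
X_C = 1/(ωC) = 221.2 Ω
Parallel: admittances add. Y = 1/(jωL) + jωC
Y = (0 + j0.0002129) S
|Y| = 0.0002129 S → |Z| = 1/|Y| = 4696 Ω, ∠Z = −∠Y = -90.00°
I = V/|Z| = 79.7/4696 = 16.97 mA

16.97 mA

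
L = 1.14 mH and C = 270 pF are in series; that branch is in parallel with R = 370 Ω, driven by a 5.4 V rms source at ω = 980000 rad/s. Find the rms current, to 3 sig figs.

X_L = ωL = 1120 Ω
X_C = 1/(ωC) = 3780 Ω
Branch 1: Z₁ = R = 370 Ω
Branch 2 (series LC): Z₂ = j(X_L − X_C) = −j2660 Ω
Parallel: Z = Z₁Z₂/(Z₁+Z₂), |Z| = 366 Ω, ∠Z = -7.91°
I = V/|Z| = 5.4/366 = 14.7 mA

14.7 mA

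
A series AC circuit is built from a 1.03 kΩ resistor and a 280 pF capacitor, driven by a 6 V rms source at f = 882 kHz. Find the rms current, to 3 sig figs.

4.94 mA

ω = 2πf = 5.542e+06 rad/s
X_C = 1/(ωC) = 644 Ω
Z = 1030 − j644 Ω
|Z| = √(1030² + 644²) = 1210 Ω
I = V/|Z| = 6/1210 = 4.94 mA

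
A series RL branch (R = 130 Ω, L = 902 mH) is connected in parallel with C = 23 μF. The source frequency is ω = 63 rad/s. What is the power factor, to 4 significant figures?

0.9781

X_L = ωL = 56.83 Ω
X_C = 1/(ωC) = 690.1 Ω
Branch 1 (R+jX_L): Z₁ = 130.0 + j56.83 Ω, |Z₁| = 141.9 Ω
Branch 2 (−jX_C): Z₂ = −j690.1 Ω
Parallel: Z = Z₁Z₂/(Z₁+Z₂), |Z| = 151.5 Ω, ∠Z = 12.01°
cos φ = cos(12.01°) = 0.9781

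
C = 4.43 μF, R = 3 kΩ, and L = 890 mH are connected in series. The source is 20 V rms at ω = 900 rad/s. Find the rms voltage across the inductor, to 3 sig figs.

5.25 V

X_L = ωL = 801 Ω
X_C = 1/(ωC) = 251 Ω
Net reactance X = X_L − X_C = 550 Ω
Z = 3000 + j550 Ω
|Z| = √(3000² + 550²) = 3050 Ω
I = V/|Z| = 6.56 mA
V_L = I·|Z_L| = 0.00656 × 801 = 5.25 V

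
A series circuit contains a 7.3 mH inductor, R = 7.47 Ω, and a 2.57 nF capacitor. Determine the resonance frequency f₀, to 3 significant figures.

ω₀ = 1/√(LC) = 1/√(0.0073 × 2.57e-09) = 230900 rad/s
f₀ = ω₀/(2π) = 36.7 kHz

36.7 kHz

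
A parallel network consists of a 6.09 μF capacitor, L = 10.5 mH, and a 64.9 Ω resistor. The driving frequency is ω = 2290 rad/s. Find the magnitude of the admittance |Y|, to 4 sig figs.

31.65 mS

X_L = ωL = 24.05 Ω
X_C = 1/(ωC) = 71.70 Ω
Parallel: admittances add. Y = 1/R + 1/(jωL) + jωC
Y = (0.01541 − j0.02764) S
|Y| = 0.03165 S → |Z| = 1/|Y| = 31.60 Ω, ∠Z = −∠Y = 60.86°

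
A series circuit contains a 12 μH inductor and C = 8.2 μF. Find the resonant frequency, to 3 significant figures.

16.0 kHz

ω₀ = 1/√(LC) = 1/√(1.2e-05 × 8.2e-06) = 100800 rad/s
f₀ = ω₀/(2π) = 16.0 kHz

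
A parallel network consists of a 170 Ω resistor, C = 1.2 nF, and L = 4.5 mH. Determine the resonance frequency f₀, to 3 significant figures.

ω₀ = 1/√(LC) = 1/√(0.0045 × 1.2e-09) = 430300 rad/s
f₀ = ω₀/(2π) = 68.5 kHz

68.5 kHz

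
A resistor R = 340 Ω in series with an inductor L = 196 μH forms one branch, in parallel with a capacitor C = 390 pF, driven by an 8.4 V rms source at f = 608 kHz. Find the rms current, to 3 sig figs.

5.31 mA

ω = 2πf = 3.82e+06 rad/s
X_L = ωL = 749 Ω
X_C = 1/(ωC) = 671 Ω
Branch 1 (R+jX_L): Z₁ = 340 + j749 Ω, |Z₁| = 822 Ω
Branch 2 (−jX_C): Z₂ = −j671 Ω
Parallel: Z = Z₁Z₂/(Z₁+Z₂), |Z| = 1580 Ω, ∠Z = -37.3°
I = V/|Z| = 8.4/1580 = 5.31 mA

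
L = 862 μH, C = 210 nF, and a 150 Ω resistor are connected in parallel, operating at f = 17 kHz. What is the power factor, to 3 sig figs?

0.499

ω = 2πf = 106800 rad/s
X_L = ωL = 92.1 Ω
X_C = 1/(ωC) = 44.6 Ω
Parallel: admittances add. Y = 1/R + 1/(jωL) + jωC
Y = (0.00667 + j0.0116) S
|Y| = 0.0134 S → |Z| = 1/|Y| = 74.9 Ω, ∠Z = −∠Y = -60.0°
cos φ = cos(-60.0°) = 0.499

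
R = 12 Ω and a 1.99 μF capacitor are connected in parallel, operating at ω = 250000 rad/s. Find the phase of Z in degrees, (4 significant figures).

X_C = 1/(ωC) = 2.010 Ω
Parallel: admittances add. Y = 1/R + jωC
Y = (0.08333 + j0.4975) S
|Y| = 0.5044 S → |Z| = 1/|Y| = 1.982 Ω, ∠Z = −∠Y = -80.49°

-80.49°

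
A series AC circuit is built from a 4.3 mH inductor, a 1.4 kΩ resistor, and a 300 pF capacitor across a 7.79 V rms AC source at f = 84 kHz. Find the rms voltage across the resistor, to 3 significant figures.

2.55 V

ω = 2πf = 527800 rad/s
X_L = ωL = 2270 Ω
X_C = 1/(ωC) = 6320 Ω
Net reactance X = X_L − X_C = -4050 Ω
Z = 1400 − j4050 Ω
|Z| = √(1400² + 4050²) = 4280 Ω
I = V/|Z| = 1.82 mA
V_R = I·|Z_R| = 0.00182 × 1400 = 2.55 V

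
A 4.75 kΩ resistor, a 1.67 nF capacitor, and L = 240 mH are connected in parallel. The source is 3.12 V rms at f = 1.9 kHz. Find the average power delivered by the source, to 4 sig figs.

ω = 2πf = 11940 rad/s
X_L = ωL = 2865 Ω
X_C = 1/(ωC) = 50160 Ω
Parallel: admittances add. Y = 1/R + 1/(jωL) + jωC
Y = (0.0002105 − j0.0003291) S
|Y| = 0.0003907 S → |Z| = 1/|Y| = 2560 Ω, ∠Z = −∠Y = 57.39°
I = V/|Z| = 1.219 mA
P = VI cos φ = 3.12 × 0.001219 × cos(57.39°) = 2.049 mW

2.049 mW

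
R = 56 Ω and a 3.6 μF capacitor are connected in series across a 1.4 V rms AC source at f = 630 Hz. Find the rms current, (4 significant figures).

15.59 mA

ω = 2πf = 3958 rad/s
X_C = 1/(ωC) = 70.17 Ω
Z = 56.00 − j70.17 Ω
|Z| = √(56.00² + 70.17²) = 89.78 Ω
I = V/|Z| = 1.4/89.78 = 15.59 mA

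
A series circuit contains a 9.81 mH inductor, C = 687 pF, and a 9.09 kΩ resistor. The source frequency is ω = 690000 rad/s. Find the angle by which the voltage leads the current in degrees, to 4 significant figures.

27.14°

X_L = ωL = 6769 Ω
X_C = 1/(ωC) = 2110 Ω
Net reactance X = X_L − X_C = 4659 Ω
Z = 9090 + j4659 Ω
|Z| = √(9090² + 4659²) = 10210 Ω
∠Z = arctan(4659/9090) = 27.14°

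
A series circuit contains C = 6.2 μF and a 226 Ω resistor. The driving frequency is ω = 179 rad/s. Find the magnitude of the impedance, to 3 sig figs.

929 Ω

X_C = 1/(ωC) = 901 Ω
Z = 226 − j901 Ω
|Z| = √(226² + 901²) = 929 Ω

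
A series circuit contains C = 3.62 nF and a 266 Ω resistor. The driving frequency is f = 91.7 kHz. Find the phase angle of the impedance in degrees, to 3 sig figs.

-61.0°

ω = 2πf = 576200 rad/s
X_C = 1/(ωC) = 479 Ω
Z = 266 − j479 Ω
|Z| = √(266² + 479²) = 548 Ω
∠Z = arctan(-479/266) = -61.0°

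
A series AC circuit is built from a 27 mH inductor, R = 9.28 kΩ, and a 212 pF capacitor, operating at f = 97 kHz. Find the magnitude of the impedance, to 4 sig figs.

ω = 2πf = 609500 rad/s
X_L = ωL = 16460 Ω
X_C = 1/(ωC) = 7739 Ω
Net reactance X = X_L − X_C = 8716 Ω
Z = 9280 + j8716 Ω
|Z| = √(9280² + 8716²) = 12730 Ω

12730 Ω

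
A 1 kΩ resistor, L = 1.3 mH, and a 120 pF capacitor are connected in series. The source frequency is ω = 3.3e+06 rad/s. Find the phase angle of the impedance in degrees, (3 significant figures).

X_L = ωL = 4290 Ω
X_C = 1/(ωC) = 2530 Ω
Net reactance X = X_L − X_C = 1760 Ω
Z = 1000 + j1760 Ω
|Z| = √(1000² + 1760²) = 2030 Ω
∠Z = arctan(1760/1000) = 60.5°

60.5°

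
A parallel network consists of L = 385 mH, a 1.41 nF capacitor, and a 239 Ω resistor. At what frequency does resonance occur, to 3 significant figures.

6.83 kHz

ω₀ = 1/√(LC) = 1/√(0.385 × 1.41e-09) = 42920 rad/s
f₀ = ω₀/(2π) = 6.83 kHz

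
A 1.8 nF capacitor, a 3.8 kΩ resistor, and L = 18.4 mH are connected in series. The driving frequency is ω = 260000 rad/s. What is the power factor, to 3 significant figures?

0.821

X_L = ωL = 4780 Ω
X_C = 1/(ωC) = 2140 Ω
Net reactance X = X_L − X_C = 2650 Ω
Z = 3800 + j2650 Ω
|Z| = √(3800² + 2650²) = 4630 Ω
∠Z = arctan(2650/3800) = 34.9°
cos φ = cos(34.9°) = 0.821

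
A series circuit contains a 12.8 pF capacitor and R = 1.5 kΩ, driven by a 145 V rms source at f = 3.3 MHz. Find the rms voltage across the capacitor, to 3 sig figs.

135 V

ω = 2πf = 2.073e+07 rad/s
X_C = 1/(ωC) = 3770 Ω
Z = 1500 − j3770 Ω
|Z| = √(1500² + 3770²) = 4060 Ω
I = V/|Z| = 35.8 mA
V_C = I·|Z_C| = 0.0358 × 3770 = 135 V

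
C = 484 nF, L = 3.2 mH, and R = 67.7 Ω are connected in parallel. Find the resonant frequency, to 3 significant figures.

4.04 kHz

ω₀ = 1/√(LC) = 1/√(0.0032 × 4.84e-07) = 25410 rad/s
f₀ = ω₀/(2π) = 4.04 kHz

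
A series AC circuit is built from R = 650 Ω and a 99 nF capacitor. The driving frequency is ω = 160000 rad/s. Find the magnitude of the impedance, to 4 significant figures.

X_C = 1/(ωC) = 63.13 Ω
Z = 650.0 − j63.13 Ω
|Z| = √(650.0² + 63.13²) = 653.1 Ω

653.1 Ω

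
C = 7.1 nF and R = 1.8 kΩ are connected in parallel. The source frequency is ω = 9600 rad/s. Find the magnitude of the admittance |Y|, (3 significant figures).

X_C = 1/(ωC) = 14700 Ω
Parallel: admittances add. Y = 1/R + jωC
Y = (0.000556 + j6.82e-05) S
|Y| = 0.000560 S → |Z| = 1/|Y| = 1790 Ω, ∠Z = −∠Y = -6.99°

560 μS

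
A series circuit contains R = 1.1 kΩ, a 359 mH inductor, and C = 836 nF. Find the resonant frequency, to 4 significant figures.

ω₀ = 1/√(LC) = 1/√(0.359 × 8.36e-07) = 1825 rad/s
f₀ = ω₀/(2π) = 290.5 Hz

290.5 Hz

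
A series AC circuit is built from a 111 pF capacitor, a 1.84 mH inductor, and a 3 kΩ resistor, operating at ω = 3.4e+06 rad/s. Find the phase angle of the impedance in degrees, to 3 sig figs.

50.2°

X_L = ωL = 6260 Ω
X_C = 1/(ωC) = 2650 Ω
Net reactance X = X_L − X_C = 3610 Ω
Z = 3000 + j3610 Ω
|Z| = √(3000² + 3610²) = 4690 Ω
∠Z = arctan(3610/3000) = 50.2°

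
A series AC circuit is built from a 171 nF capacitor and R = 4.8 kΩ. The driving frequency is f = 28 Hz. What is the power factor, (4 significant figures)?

0.1429

ω = 2πf = 175.9 rad/s
X_C = 1/(ωC) = 33240 Ω
Z = 4800 − j33240 Ω
|Z| = √(4800² + 33240²) = 33590 Ω
∠Z = arctan(-33240/4800) = -81.78°
cos φ = cos(-81.78°) = 0.1429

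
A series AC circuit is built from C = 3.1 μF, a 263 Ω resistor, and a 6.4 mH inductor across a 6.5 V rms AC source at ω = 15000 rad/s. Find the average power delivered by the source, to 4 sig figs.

X_L = ωL = 96.00 Ω
X_C = 1/(ωC) = 21.51 Ω
Net reactance X = X_L − X_C = 74.49 Ω
Z = 263.0 + j74.49 Ω
|Z| = √(263.0² + 74.49²) = 273.3 Ω
∠Z = arctan(74.49/263.0) = 15.81°
I = V/|Z| = 23.78 mA
P = VI cos φ = 6.5 × 0.02378 × cos(15.81°) = 148.7 mW

148.7 mW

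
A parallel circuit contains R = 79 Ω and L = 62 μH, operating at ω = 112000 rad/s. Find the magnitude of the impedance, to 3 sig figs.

6.92 Ω

X_L = ωL = 6.94 Ω
Parallel: admittances add. Y = 1/R + 1/(jωL)
Y = (0.0127 − j0.144) S
|Y| = 0.145 S → |Z| = 1/|Y| = 6.92 Ω, ∠Z = −∠Y = 85.0°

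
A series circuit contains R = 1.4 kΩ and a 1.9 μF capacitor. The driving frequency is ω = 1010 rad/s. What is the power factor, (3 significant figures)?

X_C = 1/(ωC) = 521 Ω
Z = 1400 − j521 Ω
|Z| = √(1400² + 521²) = 1490 Ω
∠Z = arctan(-521/1400) = -20.4°
cos φ = cos(-20.4°) = 0.937

0.937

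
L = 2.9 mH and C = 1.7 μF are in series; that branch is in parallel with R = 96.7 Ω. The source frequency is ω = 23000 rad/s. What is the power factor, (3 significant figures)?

0.391

X_L = ωL = 66.7 Ω
X_C = 1/(ωC) = 25.6 Ω
Branch 1: Z₁ = R = 96.7 Ω
Branch 2 (series LC): Z₂ = j(X_L − X_C) = j41.1 Ω
Parallel: Z = Z₁Z₂/(Z₁+Z₂), |Z| = 37.8 Ω, ∠Z = 67.0°
cos φ = cos(67.0°) = 0.391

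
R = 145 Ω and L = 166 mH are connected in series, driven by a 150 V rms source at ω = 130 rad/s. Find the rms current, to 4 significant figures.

1.023 A

X_L = ωL = 21.58 Ω
Z = 145.0 + j21.58 Ω
|Z| = √(145.0² + 21.58²) = 146.6 Ω
I = V/|Z| = 150/146.6 = 1.023 A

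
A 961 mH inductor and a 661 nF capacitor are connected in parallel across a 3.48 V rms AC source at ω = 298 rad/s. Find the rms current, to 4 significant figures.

11.47 mA

X_L = ωL = 286.4 Ω
X_C = 1/(ωC) = 5077 Ω
Parallel: admittances add. Y = 1/(jωL) + jωC
Y = (0 − j0.003295) S
|Y| = 0.003295 S → |Z| = 1/|Y| = 303.5 Ω, ∠Z = −∠Y = 90.00°
I = V/|Z| = 3.48/303.5 = 11.47 mA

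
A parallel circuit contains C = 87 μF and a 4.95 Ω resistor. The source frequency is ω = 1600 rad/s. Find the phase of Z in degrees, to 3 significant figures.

X_C = 1/(ωC) = 7.18 Ω
Parallel: admittances add. Y = 1/R + jωC
Y = (0.202 + j0.139) S
|Y| = 0.245 S → |Z| = 1/|Y| = 4.08 Ω, ∠Z = −∠Y = -34.6°

-34.6°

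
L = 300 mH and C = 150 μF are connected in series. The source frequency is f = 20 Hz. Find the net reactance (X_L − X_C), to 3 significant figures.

-15.4 Ω

ω = 2πf = 125.7 rad/s
X_L = ωL = 37.7 Ω
X_C = 1/(ωC) = 53.1 Ω
X = 37.7 − 53.1 = -15.4 Ω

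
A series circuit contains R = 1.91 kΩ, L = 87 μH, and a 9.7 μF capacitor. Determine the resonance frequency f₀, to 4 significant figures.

5.479 kHz

ω₀ = 1/√(LC) = 1/√(8.7e-05 × 9.7e-06) = 34420 rad/s
f₀ = ω₀/(2π) = 5.479 kHz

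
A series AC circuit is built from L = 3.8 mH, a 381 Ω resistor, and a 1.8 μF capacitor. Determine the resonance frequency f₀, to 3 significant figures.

1.92 kHz

ω₀ = 1/√(LC) = 1/√(0.0038 × 1.8e-06) = 12090 rad/s
f₀ = ω₀/(2π) = 1.92 kHz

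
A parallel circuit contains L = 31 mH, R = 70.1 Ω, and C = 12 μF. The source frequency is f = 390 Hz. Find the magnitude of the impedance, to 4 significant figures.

ω = 2πf = 2450 rad/s
X_L = ωL = 75.96 Ω
X_C = 1/(ωC) = 34.01 Ω
Parallel: admittances add. Y = 1/R + 1/(jωL) + jωC
Y = (0.01427 + j0.01624) S
|Y| = 0.02162 S → |Z| = 1/|Y| = 46.26 Ω, ∠Z = −∠Y = -48.71°

46.26 Ω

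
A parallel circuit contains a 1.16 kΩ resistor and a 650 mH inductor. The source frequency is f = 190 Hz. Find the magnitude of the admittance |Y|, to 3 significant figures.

ω = 2πf = 1194 rad/s
X_L = ωL = 776 Ω
Parallel: admittances add. Y = 1/R + 1/(jωL)
Y = (0.000862 − j0.00129) S
|Y| = 0.00155 S → |Z| = 1/|Y| = 645 Ω, ∠Z = −∠Y = 56.2°

1.55 mS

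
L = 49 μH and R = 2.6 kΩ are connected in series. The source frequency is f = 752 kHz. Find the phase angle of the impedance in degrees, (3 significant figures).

ω = 2πf = 4.725e+06 rad/s
X_L = ωL = 232 Ω
Z = 2600 + j232 Ω
|Z| = √(2600² + 232²) = 2610 Ω
∠Z = arctan(232/2600) = 5.09°

5.09°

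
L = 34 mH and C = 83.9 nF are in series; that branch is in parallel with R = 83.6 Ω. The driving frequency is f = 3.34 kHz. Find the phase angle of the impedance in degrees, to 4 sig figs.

ω = 2πf = 20990 rad/s
X_L = ωL = 713.5 Ω
X_C = 1/(ωC) = 568.0 Ω
Branch 1: Z₁ = R = 83.60 Ω
Branch 2 (series LC): Z₂ = j(X_L − X_C) = j145.6 Ω
Parallel: Z = Z₁Z₂/(Z₁+Z₂), |Z| = 72.50 Ω, ∠Z = 29.87°

29.87°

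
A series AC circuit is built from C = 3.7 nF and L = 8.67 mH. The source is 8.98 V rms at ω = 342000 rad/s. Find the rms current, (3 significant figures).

X_L = ωL = 2970 Ω
X_C = 1/(ωC) = 790 Ω
Net reactance X = X_L − X_C = 2170 Ω
Z = j2170 Ω
|Z| = √(0² + 2170²) = 2170 Ω
I = V/|Z| = 8.98/2170 = 4.13 mA

4.13 mA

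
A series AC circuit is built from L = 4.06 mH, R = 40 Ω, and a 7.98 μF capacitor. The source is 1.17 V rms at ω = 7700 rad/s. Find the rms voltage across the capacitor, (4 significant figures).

X_L = ωL = 31.26 Ω
X_C = 1/(ωC) = 16.27 Ω
Net reactance X = X_L − X_C = 14.99 Ω
Z = 40.00 + j14.99 Ω
|Z| = √(40.00² + 14.99²) = 42.72 Ω
I = V/|Z| = 27.39 mA
V_C = I·|Z_C| = 0.02739 × 16.27 = 0.4458 V

0.4458 V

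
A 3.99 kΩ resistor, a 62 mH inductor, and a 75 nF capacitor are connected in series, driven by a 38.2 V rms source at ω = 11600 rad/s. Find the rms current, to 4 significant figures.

9.519 mA

X_L = ωL = 719.2 Ω
X_C = 1/(ωC) = 1149 Ω
Net reactance X = X_L − X_C = -430.2 Ω
Z = 3990 − j430.2 Ω
|Z| = √(3990² + 430.2²) = 4013 Ω
I = V/|Z| = 38.2/4013 = 9.519 mA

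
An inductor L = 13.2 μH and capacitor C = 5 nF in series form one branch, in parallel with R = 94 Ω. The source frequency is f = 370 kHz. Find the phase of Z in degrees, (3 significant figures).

-59.5°

ω = 2πf = 2.325e+06 rad/s
X_L = ωL = 30.7 Ω
X_C = 1/(ωC) = 86.0 Ω
Branch 1: Z₁ = R = 94.0 Ω
Branch 2 (series LC): Z₂ = j(X_L − X_C) = −j55.3 Ω
Parallel: Z = Z₁Z₂/(Z₁+Z₂), |Z| = 47.7 Ω, ∠Z = -59.5°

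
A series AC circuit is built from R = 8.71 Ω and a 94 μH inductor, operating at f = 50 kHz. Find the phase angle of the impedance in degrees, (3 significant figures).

73.6°

ω = 2πf = 314200 rad/s
X_L = ωL = 29.5 Ω
Z = 8.71 + j29.5 Ω
|Z| = √(8.71² + 29.5²) = 30.8 Ω
∠Z = arctan(29.5/8.71) = 73.6°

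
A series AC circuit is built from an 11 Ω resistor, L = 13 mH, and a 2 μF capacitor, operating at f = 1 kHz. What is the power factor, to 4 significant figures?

ω = 2πf = 6283 rad/s
X_L = ωL = 81.68 Ω
X_C = 1/(ωC) = 79.58 Ω
Net reactance X = X_L − X_C = 2.104 Ω
Z = 11.00 + j2.104 Ω
|Z| = √(11.00² + 2.104²) = 11.20 Ω
∠Z = arctan(2.104/11.00) = 10.83°
cos φ = cos(10.83°) = 0.9822

0.9822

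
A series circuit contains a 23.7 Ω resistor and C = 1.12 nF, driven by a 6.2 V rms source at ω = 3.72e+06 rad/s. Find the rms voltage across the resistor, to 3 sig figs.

X_C = 1/(ωC) = 240 Ω
Z = 23.7 − j240 Ω
|Z| = √(23.7² + 240²) = 241 Ω
I = V/|Z| = 25.7 mA
V_R = I·|Z_R| = 0.0257 × 23.7 = 0.609 V

0.609 V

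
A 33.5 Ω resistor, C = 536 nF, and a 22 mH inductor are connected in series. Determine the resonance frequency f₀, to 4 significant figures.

1.466 kHz

ω₀ = 1/√(LC) = 1/√(0.022 × 5.36e-07) = 9209 rad/s
f₀ = ω₀/(2π) = 1.466 kHz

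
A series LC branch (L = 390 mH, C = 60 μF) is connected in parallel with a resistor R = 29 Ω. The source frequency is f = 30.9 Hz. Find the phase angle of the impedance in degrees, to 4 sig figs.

-70.75°

ω = 2πf = 194.2 rad/s
X_L = ωL = 75.72 Ω
X_C = 1/(ωC) = 85.84 Ω
Branch 1: Z₁ = R = 29.00 Ω
Branch 2 (series LC): Z₂ = j(X_L − X_C) = −j10.13 Ω
Parallel: Z = Z₁Z₂/(Z₁+Z₂), |Z| = 9.559 Ω, ∠Z = -70.75°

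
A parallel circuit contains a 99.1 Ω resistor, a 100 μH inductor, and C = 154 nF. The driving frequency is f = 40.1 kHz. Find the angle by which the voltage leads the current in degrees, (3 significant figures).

5.03°

ω = 2πf = 252000 rad/s
X_L = ωL = 25.2 Ω
X_C = 1/(ωC) = 25.8 Ω
Parallel: admittances add. Y = 1/R + 1/(jωL) + jωC
Y = (0.0101 − j0.000888) S
|Y| = 0.0101 S → |Z| = 1/|Y| = 98.7 Ω, ∠Z = −∠Y = 5.03°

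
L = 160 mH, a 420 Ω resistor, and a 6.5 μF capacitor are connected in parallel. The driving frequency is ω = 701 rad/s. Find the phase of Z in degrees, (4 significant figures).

61.36°

X_L = ωL = 112.2 Ω
X_C = 1/(ωC) = 219.5 Ω
Parallel: admittances add. Y = 1/R + 1/(jωL) + jωC
Y = (0.002381 − j0.004359) S
|Y| = 0.004967 S → |Z| = 1/|Y| = 201.3 Ω, ∠Z = −∠Y = 61.36°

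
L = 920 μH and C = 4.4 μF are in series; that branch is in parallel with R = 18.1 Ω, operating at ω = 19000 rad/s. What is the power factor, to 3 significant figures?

0.292

X_L = ωL = 17.5 Ω
X_C = 1/(ωC) = 12.0 Ω
Branch 1: Z₁ = R = 18.1 Ω
Branch 2 (series LC): Z₂ = j(X_L − X_C) = j5.52 Ω
Parallel: Z = Z₁Z₂/(Z₁+Z₂), |Z| = 5.28 Ω, ∠Z = 73.0°
cos φ = cos(73.0°) = 0.292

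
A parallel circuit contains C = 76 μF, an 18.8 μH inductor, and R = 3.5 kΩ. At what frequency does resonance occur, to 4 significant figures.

ω₀ = 1/√(LC) = 1/√(1.88e-05 × 7.6e-05) = 26460 rad/s
f₀ = ω₀/(2π) = 4.211 kHz

4.211 kHz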